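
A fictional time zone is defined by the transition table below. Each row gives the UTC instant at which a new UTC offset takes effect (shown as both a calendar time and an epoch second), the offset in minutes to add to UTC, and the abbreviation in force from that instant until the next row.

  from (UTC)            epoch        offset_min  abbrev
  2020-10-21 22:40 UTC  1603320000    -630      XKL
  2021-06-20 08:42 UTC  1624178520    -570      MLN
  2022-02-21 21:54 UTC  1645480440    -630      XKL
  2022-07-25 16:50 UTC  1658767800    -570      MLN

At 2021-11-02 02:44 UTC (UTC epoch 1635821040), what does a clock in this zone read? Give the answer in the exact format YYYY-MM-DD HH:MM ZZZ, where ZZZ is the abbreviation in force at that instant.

Query: 2021-11-02 02:44 UTC
Rule 2/4 (MLN, -09:30): 2021-06-20 08:42 UTC ≤ query < 2022-02-21 21:54 UTC
2·60 + 44 - 570 = -406 min
-406 = -1·1440 + 1034; 1034 = 17·60 + 14 → 17:14, 2021-11-02 - 1 day = 2021-11-01
→ 2021-11-01 17:14 MLN

2021-11-01 17:14 MLN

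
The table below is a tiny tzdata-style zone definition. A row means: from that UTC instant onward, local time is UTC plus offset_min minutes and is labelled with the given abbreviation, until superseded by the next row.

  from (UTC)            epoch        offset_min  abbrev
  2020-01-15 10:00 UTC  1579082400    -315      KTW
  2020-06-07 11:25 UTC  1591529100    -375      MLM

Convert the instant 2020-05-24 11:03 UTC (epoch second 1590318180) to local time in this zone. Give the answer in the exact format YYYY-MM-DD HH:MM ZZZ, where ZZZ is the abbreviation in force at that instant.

Query: 2020-05-24 11:03 UTC
Rule 1/2 (KTW, -05:15): 2020-01-15 10:00 UTC ≤ query < 2020-06-07 11:25 UTC
11·60 + 3 - 315 = 348 min
348 = 0·1440 + 348; 348 = 5·60 + 48 → 05:48, same day
→ 2020-05-24 05:48 KTW

2020-05-24 05:48 KTW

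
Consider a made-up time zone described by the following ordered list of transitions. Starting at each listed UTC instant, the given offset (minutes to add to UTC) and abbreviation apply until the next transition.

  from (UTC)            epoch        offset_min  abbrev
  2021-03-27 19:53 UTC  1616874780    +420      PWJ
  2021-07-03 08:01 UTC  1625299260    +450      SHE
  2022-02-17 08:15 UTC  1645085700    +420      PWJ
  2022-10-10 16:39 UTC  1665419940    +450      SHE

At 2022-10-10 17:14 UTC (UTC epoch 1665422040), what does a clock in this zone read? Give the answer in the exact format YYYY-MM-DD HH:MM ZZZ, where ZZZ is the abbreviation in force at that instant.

2022-10-11 00:44 SHE

Query: 2022-10-10 17:14 UTC
Rule 4/4 (SHE, +07:30): 2022-10-10 16:39 UTC ≤ query < +∞
17·60 + 14 + 450 = 1484 min
1484 = 1·1440 + 44; 44 = 0·60 + 44 → 00:44, 2022-10-10 + 1 day = 2022-10-11
→ 2022-10-11 00:44 SHE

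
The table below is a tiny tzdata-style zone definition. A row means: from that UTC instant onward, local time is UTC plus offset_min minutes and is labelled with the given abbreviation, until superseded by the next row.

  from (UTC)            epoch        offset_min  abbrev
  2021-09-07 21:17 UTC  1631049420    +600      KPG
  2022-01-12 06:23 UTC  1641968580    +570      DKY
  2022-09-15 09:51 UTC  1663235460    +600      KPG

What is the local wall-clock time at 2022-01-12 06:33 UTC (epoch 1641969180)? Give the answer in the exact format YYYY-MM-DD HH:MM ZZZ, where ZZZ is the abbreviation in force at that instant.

Query: 2022-01-12 06:33 UTC
Rule 2/3 (DKY, +09:30): 2022-01-12 06:23 UTC ≤ query < 2022-09-15 09:51 UTC
6·60 + 33 + 570 = 963 min
963 = 0·1440 + 963; 963 = 16·60 + 3 → 16:03, same day
→ 2022-01-12 16:03 DKY

2022-01-12 16:03 DKY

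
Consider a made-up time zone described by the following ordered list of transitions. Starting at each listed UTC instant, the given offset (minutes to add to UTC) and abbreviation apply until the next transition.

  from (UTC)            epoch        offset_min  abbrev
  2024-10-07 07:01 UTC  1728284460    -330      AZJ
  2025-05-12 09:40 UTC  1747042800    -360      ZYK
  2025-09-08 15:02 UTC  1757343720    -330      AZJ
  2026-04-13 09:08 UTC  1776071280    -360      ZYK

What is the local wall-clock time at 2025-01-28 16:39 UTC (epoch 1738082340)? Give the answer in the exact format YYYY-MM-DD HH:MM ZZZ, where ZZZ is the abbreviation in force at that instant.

Query: 2025-01-28 16:39 UTC
Rule 1/4 (AZJ, -05:30): 2024-10-07 07:01 UTC ≤ query < 2025-05-12 09:40 UTC
16·60 + 39 - 330 = 669 min
669 = 0·1440 + 669; 669 = 11·60 + 9 → 11:09, same day
→ 2025-01-28 11:09 AZJ

2025-01-28 11:09 AZJ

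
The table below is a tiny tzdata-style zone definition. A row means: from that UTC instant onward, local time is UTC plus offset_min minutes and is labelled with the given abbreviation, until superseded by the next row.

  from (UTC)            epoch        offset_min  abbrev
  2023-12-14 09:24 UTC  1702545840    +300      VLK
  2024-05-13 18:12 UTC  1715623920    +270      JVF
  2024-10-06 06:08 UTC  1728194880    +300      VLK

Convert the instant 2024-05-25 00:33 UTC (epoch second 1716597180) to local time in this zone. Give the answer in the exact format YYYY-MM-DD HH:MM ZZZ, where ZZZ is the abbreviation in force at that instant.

Query: 2024-05-25 00:33 UTC
Rule 2/3 (JVF, +04:30): 2024-05-13 18:12 UTC ≤ query < 2024-10-06 06:08 UTC
0·60 + 33 + 270 = 303 min
303 = 0·1440 + 303; 303 = 5·60 + 3 → 05:03, same day
→ 2024-05-25 05:03 JVF

2024-05-25 05:03 JVF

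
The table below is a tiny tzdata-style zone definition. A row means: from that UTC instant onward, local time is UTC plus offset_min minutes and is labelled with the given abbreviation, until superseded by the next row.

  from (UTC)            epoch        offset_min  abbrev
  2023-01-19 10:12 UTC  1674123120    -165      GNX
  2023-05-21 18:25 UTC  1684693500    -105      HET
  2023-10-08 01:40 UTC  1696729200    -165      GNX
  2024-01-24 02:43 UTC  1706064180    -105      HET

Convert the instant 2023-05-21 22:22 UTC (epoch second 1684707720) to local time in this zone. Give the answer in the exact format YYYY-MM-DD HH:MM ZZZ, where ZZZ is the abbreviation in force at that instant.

2023-05-21 20:37 HET

Query: 2023-05-21 22:22 UTC
Rule 2/4 (HET, -01:45): 2023-05-21 18:25 UTC ≤ query < 2023-10-08 01:40 UTC
22·60 + 22 - 105 = 1237 min
1237 = 0·1440 + 1237; 1237 = 20·60 + 37 → 20:37, same day
→ 2023-05-21 20:37 HET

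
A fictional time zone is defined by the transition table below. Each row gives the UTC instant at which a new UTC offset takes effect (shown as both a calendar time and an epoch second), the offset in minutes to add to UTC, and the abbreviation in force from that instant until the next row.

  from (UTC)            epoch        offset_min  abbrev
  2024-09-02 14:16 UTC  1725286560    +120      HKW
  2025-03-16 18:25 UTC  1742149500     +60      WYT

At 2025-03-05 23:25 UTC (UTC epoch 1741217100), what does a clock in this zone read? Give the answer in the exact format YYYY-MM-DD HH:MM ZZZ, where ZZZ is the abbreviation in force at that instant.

2025-03-06 01:25 HKW

Query: 2025-03-05 23:25 UTC
Rule 1/2 (HKW, +02:00): 2024-09-02 14:16 UTC ≤ query < 2025-03-16 18:25 UTC
23·60 + 25 + 120 = 1525 min
1525 = 1·1440 + 85; 85 = 1·60 + 25 → 01:25, 2025-03-05 + 1 day = 2025-03-06
→ 2025-03-06 01:25 HKW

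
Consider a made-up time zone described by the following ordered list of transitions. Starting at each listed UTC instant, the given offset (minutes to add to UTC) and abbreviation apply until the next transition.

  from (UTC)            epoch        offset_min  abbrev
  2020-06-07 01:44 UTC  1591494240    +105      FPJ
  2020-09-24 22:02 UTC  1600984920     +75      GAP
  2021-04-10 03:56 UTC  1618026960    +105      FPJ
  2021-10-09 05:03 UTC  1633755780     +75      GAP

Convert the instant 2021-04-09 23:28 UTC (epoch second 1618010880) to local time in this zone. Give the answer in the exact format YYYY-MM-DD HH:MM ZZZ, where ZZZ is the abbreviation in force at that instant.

2021-04-10 00:43 GAP

Query: 2021-04-09 23:28 UTC
Rule 2/4 (GAP, +01:15): 2020-09-24 22:02 UTC ≤ query < 2021-04-10 03:56 UTC
23·60 + 28 + 75 = 1483 min
1483 = 1·1440 + 43; 43 = 0·60 + 43 → 00:43, 2021-04-09 + 1 day = 2021-04-10
→ 2021-04-10 00:43 GAP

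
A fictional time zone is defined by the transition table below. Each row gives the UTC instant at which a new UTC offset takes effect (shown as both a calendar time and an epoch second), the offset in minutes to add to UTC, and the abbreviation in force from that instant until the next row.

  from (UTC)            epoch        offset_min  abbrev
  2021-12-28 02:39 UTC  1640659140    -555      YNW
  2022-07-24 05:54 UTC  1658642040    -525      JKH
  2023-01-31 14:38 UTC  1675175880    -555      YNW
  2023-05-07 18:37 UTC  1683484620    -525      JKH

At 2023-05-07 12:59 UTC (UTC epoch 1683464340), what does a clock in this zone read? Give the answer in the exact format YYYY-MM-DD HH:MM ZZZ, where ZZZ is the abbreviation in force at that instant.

Query: 2023-05-07 12:59 UTC
Rule 3/4 (YNW, -09:15): 2023-01-31 14:38 UTC ≤ query < 2023-05-07 18:37 UTC
12·60 + 59 - 555 = 224 min
224 = 0·1440 + 224; 224 = 3·60 + 44 → 03:44, same day
→ 2023-05-07 03:44 YNW

2023-05-07 03:44 YNW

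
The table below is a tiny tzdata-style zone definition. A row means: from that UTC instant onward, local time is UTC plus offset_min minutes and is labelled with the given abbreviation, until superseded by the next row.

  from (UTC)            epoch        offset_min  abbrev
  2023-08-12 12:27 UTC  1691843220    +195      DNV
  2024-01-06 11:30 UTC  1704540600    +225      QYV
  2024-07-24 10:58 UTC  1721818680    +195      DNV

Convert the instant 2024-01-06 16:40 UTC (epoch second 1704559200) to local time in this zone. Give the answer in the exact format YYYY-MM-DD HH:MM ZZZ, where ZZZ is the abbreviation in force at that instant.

Query: 2024-01-06 16:40 UTC
Rule 2/3 (QYV, +03:45): 2024-01-06 11:30 UTC ≤ query < 2024-07-24 10:58 UTC
16·60 + 40 + 225 = 1225 min
1225 = 0·1440 + 1225; 1225 = 20·60 + 25 → 20:25, same day
→ 2024-01-06 20:25 QYV

2024-01-06 20:25 QYV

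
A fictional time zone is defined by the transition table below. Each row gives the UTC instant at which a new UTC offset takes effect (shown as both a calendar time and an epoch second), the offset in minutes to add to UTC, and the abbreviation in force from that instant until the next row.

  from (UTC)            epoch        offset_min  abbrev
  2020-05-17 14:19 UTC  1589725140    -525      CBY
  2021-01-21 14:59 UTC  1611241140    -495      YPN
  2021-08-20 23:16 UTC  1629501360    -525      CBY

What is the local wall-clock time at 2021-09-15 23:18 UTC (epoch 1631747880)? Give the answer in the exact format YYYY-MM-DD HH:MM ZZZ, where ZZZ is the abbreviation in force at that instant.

Query: 2021-09-15 23:18 UTC
Rule 3/3 (CBY, -08:45): 2021-08-20 23:16 UTC ≤ query < +∞
23·60 + 18 - 525 = 873 min
873 = 0·1440 + 873; 873 = 14·60 + 33 → 14:33, same day
→ 2021-09-15 14:33 CBY

2021-09-15 14:33 CBY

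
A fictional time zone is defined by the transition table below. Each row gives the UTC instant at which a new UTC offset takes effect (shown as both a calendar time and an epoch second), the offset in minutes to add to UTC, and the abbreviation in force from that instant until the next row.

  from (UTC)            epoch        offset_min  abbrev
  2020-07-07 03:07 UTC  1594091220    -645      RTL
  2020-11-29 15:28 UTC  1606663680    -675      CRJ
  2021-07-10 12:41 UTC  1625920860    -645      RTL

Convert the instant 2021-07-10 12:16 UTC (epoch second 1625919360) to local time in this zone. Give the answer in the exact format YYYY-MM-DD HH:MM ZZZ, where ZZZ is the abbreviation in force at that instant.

Query: 2021-07-10 12:16 UTC
Rule 2/3 (CRJ, -11:15): 2020-11-29 15:28 UTC ≤ query < 2021-07-10 12:41 UTC
12·60 + 16 - 675 = 61 min
61 = 0·1440 + 61; 61 = 1·60 + 1 → 01:01, same day
→ 2021-07-10 01:01 CRJ

2021-07-10 01:01 CRJ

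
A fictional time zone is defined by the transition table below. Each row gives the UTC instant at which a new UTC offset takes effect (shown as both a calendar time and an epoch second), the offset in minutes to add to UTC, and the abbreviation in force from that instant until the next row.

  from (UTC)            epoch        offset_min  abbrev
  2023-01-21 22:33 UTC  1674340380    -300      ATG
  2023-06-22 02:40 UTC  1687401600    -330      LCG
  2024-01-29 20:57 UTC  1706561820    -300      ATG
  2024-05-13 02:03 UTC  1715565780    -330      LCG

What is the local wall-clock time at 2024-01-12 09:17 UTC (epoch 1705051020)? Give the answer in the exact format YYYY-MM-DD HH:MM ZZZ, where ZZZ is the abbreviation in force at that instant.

2024-01-12 03:47 LCG

Query: 2024-01-12 09:17 UTC
Rule 2/4 (LCG, -05:30): 2023-06-22 02:40 UTC ≤ query < 2024-01-29 20:57 UTC
9·60 + 17 - 330 = 227 min
227 = 0·1440 + 227; 227 = 3·60 + 47 → 03:47, same day
→ 2024-01-12 03:47 LCG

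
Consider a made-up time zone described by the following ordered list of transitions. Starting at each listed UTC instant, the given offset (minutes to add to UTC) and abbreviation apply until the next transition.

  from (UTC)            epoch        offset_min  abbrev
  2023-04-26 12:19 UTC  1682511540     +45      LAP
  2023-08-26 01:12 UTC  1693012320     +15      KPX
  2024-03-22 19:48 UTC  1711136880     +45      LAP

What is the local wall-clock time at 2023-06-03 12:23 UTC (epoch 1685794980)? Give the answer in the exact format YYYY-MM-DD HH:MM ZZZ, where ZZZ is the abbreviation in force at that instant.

2023-06-03 13:08 LAP

Query: 2023-06-03 12:23 UTC
Rule 1/3 (LAP, +00:45): 2023-04-26 12:19 UTC ≤ query < 2023-08-26 01:12 UTC
12·60 + 23 + 45 = 788 min
788 = 0·1440 + 788; 788 = 13·60 + 8 → 13:08, same day
→ 2023-06-03 13:08 LAP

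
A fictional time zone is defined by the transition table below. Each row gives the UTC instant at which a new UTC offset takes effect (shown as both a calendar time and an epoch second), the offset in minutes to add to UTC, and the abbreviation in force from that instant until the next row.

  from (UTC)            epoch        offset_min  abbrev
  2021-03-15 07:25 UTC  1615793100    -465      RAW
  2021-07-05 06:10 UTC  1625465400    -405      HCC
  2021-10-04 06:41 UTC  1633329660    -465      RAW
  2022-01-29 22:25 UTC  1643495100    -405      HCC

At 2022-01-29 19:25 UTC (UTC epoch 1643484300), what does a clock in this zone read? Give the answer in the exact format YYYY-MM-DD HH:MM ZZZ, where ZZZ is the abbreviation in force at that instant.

2022-01-29 11:40 RAW

Query: 2022-01-29 19:25 UTC
Rule 3/4 (RAW, -07:45): 2021-10-04 06:41 UTC ≤ query < 2022-01-29 22:25 UTC
19·60 + 25 - 465 = 700 min
700 = 0·1440 + 700; 700 = 11·60 + 40 → 11:40, same day
→ 2022-01-29 11:40 RAW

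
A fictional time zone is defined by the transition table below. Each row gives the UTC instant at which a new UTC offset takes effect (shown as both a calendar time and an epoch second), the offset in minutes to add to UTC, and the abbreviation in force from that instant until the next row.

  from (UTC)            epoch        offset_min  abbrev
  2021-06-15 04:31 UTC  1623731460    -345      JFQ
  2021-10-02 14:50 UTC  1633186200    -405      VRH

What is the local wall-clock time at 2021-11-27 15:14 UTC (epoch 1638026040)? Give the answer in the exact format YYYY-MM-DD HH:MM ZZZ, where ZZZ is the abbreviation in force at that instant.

Query: 2021-11-27 15:14 UTC
Rule 2/2 (VRH, -06:45): 2021-10-02 14:50 UTC ≤ query < +∞
15·60 + 14 - 405 = 509 min
509 = 0·1440 + 509; 509 = 8·60 + 29 → 08:29, same day
→ 2021-11-27 08:29 VRH

2021-11-27 08:29 VRH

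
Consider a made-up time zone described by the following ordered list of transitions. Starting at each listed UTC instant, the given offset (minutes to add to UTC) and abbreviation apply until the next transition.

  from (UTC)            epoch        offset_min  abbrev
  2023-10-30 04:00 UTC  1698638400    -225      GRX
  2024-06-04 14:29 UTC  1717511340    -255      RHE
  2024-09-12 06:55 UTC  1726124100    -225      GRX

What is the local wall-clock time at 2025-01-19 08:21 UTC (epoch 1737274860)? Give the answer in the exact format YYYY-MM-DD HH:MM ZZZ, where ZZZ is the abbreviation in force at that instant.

2025-01-19 04:36 GRX

Query: 2025-01-19 08:21 UTC
Rule 3/3 (GRX, -03:45): 2024-09-12 06:55 UTC ≤ query < +∞
8·60 + 21 - 225 = 276 min
276 = 0·1440 + 276; 276 = 4·60 + 36 → 04:36, same day
→ 2025-01-19 04:36 GRX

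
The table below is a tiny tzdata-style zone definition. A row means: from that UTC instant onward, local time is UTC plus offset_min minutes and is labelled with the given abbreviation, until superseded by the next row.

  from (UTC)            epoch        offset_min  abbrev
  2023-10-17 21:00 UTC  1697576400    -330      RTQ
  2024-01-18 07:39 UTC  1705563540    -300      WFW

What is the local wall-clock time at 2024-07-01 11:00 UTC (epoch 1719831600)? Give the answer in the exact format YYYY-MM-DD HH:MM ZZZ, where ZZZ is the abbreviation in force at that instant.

2024-07-01 06:00 WFW

Query: 2024-07-01 11:00 UTC
Rule 2/2 (WFW, -05:00): 2024-01-18 07:39 UTC ≤ query < +∞
11·60 + 0 - 300 = 360 min
360 = 0·1440 + 360; 360 = 6·60 + 0 → 06:00, same day
→ 2024-07-01 06:00 WFW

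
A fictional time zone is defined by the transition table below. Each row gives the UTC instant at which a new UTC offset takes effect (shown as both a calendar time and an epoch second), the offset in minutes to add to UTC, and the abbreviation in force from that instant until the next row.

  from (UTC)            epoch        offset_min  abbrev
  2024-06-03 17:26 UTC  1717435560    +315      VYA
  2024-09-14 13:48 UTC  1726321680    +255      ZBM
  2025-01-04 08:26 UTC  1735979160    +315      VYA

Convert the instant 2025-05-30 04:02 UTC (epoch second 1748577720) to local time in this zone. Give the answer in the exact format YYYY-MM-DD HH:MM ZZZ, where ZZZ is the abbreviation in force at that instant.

Query: 2025-05-30 04:02 UTC
Rule 3/3 (VYA, +05:15): 2025-01-04 08:26 UTC ≤ query < +∞
4·60 + 2 + 315 = 557 min
557 = 0·1440 + 557; 557 = 9·60 + 17 → 09:17, same day
→ 2025-05-30 09:17 VYA

2025-05-30 09:17 VYA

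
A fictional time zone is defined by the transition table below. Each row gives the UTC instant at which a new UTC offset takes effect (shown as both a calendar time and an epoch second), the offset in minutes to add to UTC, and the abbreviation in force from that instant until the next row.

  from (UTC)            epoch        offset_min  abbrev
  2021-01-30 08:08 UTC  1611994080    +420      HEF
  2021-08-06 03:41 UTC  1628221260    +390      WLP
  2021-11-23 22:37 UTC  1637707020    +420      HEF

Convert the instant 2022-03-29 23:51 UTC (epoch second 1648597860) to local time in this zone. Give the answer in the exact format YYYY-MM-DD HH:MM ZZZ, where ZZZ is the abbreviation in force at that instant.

2022-03-30 06:51 HEF

Query: 2022-03-29 23:51 UTC
Rule 3/3 (HEF, +07:00): 2021-11-23 22:37 UTC ≤ query < +∞
23·60 + 51 + 420 = 1851 min
1851 = 1·1440 + 411; 411 = 6·60 + 51 → 06:51, 2022-03-29 + 1 day = 2022-03-30
→ 2022-03-30 06:51 HEF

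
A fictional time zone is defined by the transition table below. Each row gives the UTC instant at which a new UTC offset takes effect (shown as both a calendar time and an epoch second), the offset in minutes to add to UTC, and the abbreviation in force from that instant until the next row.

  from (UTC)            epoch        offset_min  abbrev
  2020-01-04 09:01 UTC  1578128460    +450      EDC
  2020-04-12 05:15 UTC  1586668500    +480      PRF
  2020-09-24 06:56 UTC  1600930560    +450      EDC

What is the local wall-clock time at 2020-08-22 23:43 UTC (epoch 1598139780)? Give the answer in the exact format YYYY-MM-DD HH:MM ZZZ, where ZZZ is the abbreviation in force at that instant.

2020-08-23 07:43 PRF

Query: 2020-08-22 23:43 UTC
Rule 2/3 (PRF, +08:00): 2020-04-12 05:15 UTC ≤ query < 2020-09-24 06:56 UTC
23·60 + 43 + 480 = 1903 min
1903 = 1·1440 + 463; 463 = 7·60 + 43 → 07:43, 2020-08-22 + 1 day = 2020-08-23
→ 2020-08-23 07:43 PRF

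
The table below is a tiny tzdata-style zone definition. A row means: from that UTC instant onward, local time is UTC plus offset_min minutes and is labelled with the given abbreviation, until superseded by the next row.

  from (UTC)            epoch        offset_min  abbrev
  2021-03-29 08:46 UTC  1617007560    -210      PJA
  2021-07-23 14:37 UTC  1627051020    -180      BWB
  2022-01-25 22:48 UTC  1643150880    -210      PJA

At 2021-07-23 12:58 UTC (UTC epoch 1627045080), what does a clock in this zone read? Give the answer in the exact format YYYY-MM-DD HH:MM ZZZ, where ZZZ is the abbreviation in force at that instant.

Query: 2021-07-23 12:58 UTC
Rule 1/3 (PJA, -03:30): 2021-03-29 08:46 UTC ≤ query < 2021-07-23 14:37 UTC
12·60 + 58 - 210 = 568 min
568 = 0·1440 + 568; 568 = 9·60 + 28 → 09:28, same day
→ 2021-07-23 09:28 PJA

2021-07-23 09:28 PJA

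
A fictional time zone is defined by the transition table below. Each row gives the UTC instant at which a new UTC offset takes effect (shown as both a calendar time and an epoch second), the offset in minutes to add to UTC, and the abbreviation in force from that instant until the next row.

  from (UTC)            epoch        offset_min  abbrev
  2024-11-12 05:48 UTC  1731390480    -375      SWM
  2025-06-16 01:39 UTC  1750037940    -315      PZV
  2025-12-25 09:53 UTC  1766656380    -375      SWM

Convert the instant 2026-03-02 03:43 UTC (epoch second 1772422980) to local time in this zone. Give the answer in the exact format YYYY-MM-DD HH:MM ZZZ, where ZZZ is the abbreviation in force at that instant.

2026-03-01 21:28 SWM

Query: 2026-03-02 03:43 UTC
Rule 3/3 (SWM, -06:15): 2025-12-25 09:53 UTC ≤ query < +∞
3·60 + 43 - 375 = -152 min
-152 = -1·1440 + 1288; 1288 = 21·60 + 28 → 21:28, 2026-03-02 - 1 day = 2026-03-01
→ 2026-03-01 21:28 SWM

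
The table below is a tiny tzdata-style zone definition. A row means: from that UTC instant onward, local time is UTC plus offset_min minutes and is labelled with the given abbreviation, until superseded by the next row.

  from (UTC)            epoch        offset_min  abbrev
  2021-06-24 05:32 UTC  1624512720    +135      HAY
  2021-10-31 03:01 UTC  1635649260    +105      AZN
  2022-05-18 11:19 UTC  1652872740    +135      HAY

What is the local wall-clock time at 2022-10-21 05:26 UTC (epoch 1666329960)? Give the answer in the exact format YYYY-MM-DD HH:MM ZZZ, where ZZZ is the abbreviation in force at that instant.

2022-10-21 07:41 HAY

Query: 2022-10-21 05:26 UTC
Rule 3/3 (HAY, +02:15): 2022-05-18 11:19 UTC ≤ query < +∞
5·60 + 26 + 135 = 461 min
461 = 0·1440 + 461; 461 = 7·60 + 41 → 07:41, same day
→ 2022-10-21 07:41 HAY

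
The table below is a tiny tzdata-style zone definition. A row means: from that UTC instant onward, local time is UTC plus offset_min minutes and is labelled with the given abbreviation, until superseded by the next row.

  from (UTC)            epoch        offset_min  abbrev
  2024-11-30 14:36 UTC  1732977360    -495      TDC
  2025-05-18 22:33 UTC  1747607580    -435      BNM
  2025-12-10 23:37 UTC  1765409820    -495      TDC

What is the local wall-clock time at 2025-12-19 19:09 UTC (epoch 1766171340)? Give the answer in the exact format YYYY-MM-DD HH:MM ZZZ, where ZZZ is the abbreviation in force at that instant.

2025-12-19 10:54 TDC

Query: 2025-12-19 19:09 UTC
Rule 3/3 (TDC, -08:15): 2025-12-10 23:37 UTC ≤ query < +∞
19·60 + 9 - 495 = 654 min
654 = 0·1440 + 654; 654 = 10·60 + 54 → 10:54, same day
→ 2025-12-19 10:54 TDC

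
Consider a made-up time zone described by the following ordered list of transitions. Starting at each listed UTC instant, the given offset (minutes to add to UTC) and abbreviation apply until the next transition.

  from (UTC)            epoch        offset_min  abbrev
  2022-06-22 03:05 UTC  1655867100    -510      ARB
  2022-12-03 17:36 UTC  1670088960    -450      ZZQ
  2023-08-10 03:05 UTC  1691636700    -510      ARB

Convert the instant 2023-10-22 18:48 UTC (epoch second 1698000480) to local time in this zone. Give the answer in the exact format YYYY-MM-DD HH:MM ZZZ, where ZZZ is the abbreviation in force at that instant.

Query: 2023-10-22 18:48 UTC
Rule 3/3 (ARB, -08:30): 2023-08-10 03:05 UTC ≤ query < +∞
18·60 + 48 - 510 = 618 min
618 = 0·1440 + 618; 618 = 10·60 + 18 → 10:18, same day
→ 2023-10-22 10:18 ARB

2023-10-22 10:18 ARB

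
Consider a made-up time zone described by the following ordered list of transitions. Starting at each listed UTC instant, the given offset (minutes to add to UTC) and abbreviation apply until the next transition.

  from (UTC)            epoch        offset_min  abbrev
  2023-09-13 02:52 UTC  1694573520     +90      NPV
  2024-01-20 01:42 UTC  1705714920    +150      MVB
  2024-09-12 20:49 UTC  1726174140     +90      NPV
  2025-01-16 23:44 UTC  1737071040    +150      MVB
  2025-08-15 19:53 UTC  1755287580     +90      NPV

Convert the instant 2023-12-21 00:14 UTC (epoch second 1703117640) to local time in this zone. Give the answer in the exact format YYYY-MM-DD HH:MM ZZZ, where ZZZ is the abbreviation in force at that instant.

Query: 2023-12-21 00:14 UTC
Rule 1/5 (NPV, +01:30): 2023-09-13 02:52 UTC ≤ query < 2024-01-20 01:42 UTC
0·60 + 14 + 90 = 104 min
104 = 0·1440 + 104; 104 = 1·60 + 44 → 01:44, same day
→ 2023-12-21 01:44 NPV

2023-12-21 01:44 NPV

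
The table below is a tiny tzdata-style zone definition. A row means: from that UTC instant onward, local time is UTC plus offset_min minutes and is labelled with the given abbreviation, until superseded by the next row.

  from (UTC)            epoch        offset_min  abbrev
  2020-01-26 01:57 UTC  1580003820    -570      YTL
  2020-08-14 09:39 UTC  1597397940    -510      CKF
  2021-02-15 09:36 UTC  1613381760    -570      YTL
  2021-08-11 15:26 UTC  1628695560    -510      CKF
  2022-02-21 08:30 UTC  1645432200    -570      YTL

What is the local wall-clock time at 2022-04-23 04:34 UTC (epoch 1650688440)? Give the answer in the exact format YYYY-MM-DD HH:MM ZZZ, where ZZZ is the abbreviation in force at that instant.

2022-04-22 19:04 YTL

Query: 2022-04-23 04:34 UTC
Rule 5/5 (YTL, -09:30): 2022-02-21 08:30 UTC ≤ query < +∞
4·60 + 34 - 570 = -296 min
-296 = -1·1440 + 1144; 1144 = 19·60 + 4 → 19:04, 2022-04-23 - 1 day = 2022-04-22
→ 2022-04-22 19:04 YTL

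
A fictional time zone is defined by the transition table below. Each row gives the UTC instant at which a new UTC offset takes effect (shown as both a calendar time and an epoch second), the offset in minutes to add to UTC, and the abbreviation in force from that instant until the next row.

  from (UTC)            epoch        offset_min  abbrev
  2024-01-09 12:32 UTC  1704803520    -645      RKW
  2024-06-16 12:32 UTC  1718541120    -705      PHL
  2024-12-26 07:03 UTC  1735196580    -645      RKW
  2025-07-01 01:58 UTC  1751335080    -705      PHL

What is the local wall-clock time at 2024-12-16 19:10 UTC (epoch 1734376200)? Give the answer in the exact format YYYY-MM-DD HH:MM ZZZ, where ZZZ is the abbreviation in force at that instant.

Query: 2024-12-16 19:10 UTC
Rule 2/4 (PHL, -11:45): 2024-06-16 12:32 UTC ≤ query < 2024-12-26 07:03 UTC
19·60 + 10 - 705 = 445 min
445 = 0·1440 + 445; 445 = 7·60 + 25 → 07:25, same day
→ 2024-12-16 07:25 PHL

2024-12-16 07:25 PHL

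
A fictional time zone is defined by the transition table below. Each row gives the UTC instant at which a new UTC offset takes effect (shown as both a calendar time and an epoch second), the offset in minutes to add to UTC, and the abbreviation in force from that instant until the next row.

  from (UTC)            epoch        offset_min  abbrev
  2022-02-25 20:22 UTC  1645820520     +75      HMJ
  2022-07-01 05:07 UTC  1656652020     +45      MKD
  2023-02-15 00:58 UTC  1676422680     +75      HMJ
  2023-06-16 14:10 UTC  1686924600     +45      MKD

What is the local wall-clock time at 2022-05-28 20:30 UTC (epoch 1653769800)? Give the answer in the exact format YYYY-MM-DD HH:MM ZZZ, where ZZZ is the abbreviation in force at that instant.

2022-05-28 21:45 HMJ

Query: 2022-05-28 20:30 UTC
Rule 1/4 (HMJ, +01:15): 2022-02-25 20:22 UTC ≤ query < 2022-07-01 05:07 UTC
20·60 + 30 + 75 = 1305 min
1305 = 0·1440 + 1305; 1305 = 21·60 + 45 → 21:45, same day
→ 2022-05-28 21:45 HMJ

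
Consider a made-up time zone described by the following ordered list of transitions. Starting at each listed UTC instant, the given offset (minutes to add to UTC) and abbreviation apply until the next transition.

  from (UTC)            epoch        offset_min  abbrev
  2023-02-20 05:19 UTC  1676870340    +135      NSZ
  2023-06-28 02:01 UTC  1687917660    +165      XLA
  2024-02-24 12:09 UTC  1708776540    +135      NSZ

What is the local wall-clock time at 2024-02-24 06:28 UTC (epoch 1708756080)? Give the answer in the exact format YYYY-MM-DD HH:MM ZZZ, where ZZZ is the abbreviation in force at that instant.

Query: 2024-02-24 06:28 UTC
Rule 2/3 (XLA, +02:45): 2023-06-28 02:01 UTC ≤ query < 2024-02-24 12:09 UTC
6·60 + 28 + 165 = 553 min
553 = 0·1440 + 553; 553 = 9·60 + 13 → 09:13, same day
→ 2024-02-24 09:13 XLA

2024-02-24 09:13 XLA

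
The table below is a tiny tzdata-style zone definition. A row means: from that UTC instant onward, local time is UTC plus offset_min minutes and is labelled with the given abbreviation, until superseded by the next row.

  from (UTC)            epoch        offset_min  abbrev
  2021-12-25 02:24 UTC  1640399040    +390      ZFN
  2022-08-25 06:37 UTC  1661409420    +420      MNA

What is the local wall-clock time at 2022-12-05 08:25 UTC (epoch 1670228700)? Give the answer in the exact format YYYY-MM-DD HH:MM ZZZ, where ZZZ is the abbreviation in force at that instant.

2022-12-05 15:25 MNA

Query: 2022-12-05 08:25 UTC
Rule 2/2 (MNA, +07:00): 2022-08-25 06:37 UTC ≤ query < +∞
8·60 + 25 + 420 = 925 min
925 = 0·1440 + 925; 925 = 15·60 + 25 → 15:25, same day
→ 2022-12-05 15:25 MNA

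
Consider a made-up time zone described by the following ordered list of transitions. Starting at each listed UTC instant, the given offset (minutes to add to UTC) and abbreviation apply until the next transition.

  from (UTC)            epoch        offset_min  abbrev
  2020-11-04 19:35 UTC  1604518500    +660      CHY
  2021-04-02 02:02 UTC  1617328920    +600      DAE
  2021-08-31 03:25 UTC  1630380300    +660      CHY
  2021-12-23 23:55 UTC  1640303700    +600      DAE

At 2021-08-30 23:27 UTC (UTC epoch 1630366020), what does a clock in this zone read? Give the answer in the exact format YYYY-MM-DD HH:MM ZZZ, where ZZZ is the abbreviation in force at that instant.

Query: 2021-08-30 23:27 UTC
Rule 2/4 (DAE, +10:00): 2021-04-02 02:02 UTC ≤ query < 2021-08-31 03:25 UTC
23·60 + 27 + 600 = 2007 min
2007 = 1·1440 + 567; 567 = 9·60 + 27 → 09:27, 2021-08-30 + 1 day = 2021-08-31
→ 2021-08-31 09:27 DAE

2021-08-31 09:27 DAE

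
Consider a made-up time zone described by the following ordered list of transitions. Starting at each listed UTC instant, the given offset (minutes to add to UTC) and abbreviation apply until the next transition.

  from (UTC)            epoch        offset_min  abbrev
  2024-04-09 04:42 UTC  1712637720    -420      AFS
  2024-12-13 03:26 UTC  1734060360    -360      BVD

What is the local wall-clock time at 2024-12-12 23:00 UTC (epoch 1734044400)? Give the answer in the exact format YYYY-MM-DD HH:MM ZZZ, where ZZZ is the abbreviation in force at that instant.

Query: 2024-12-12 23:00 UTC
Rule 1/2 (AFS, -07:00): 2024-04-09 04:42 UTC ≤ query < 2024-12-13 03:26 UTC
23·60 + 0 - 420 = 960 min
960 = 0·1440 + 960; 960 = 16·60 + 0 → 16:00, same day
→ 2024-12-12 16:00 AFS

2024-12-12 16:00 AFS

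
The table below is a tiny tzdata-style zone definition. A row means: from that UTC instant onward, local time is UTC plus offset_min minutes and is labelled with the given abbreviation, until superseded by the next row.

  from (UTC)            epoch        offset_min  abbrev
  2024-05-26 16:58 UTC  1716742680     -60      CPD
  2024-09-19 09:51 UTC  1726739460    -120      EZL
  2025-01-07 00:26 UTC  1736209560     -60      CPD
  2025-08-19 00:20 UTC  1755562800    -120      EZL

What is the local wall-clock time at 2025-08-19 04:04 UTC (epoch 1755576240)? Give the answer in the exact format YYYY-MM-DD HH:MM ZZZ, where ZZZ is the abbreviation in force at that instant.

Query: 2025-08-19 04:04 UTC
Rule 4/4 (EZL, -02:00): 2025-08-19 00:20 UTC ≤ query < +∞
4·60 + 4 - 120 = 124 min
124 = 0·1440 + 124; 124 = 2·60 + 4 → 02:04, same day
→ 2025-08-19 02:04 EZL

2025-08-19 02:04 EZL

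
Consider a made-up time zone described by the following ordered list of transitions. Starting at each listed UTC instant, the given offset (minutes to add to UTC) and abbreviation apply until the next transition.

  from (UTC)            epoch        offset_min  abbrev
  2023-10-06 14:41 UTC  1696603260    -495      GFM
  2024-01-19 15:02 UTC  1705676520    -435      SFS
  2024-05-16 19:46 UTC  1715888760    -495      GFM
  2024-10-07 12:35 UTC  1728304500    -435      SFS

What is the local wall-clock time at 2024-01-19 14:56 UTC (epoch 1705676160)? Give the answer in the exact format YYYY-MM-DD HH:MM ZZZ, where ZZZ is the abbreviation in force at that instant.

2024-01-19 06:41 GFM

Query: 2024-01-19 14:56 UTC
Rule 1/4 (GFM, -08:15): 2023-10-06 14:41 UTC ≤ query < 2024-01-19 15:02 UTC
14·60 + 56 - 495 = 401 min
401 = 0·1440 + 401; 401 = 6·60 + 41 → 06:41, same day
→ 2024-01-19 06:41 GFM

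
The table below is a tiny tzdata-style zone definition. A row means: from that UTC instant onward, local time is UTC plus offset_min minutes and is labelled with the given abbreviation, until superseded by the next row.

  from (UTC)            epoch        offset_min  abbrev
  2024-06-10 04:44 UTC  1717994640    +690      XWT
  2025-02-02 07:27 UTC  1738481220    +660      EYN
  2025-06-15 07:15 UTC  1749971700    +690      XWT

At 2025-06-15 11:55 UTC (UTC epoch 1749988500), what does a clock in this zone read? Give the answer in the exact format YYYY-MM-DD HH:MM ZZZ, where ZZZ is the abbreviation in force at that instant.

2025-06-15 23:25 XWT

Query: 2025-06-15 11:55 UTC
Rule 3/3 (XWT, +11:30): 2025-06-15 07:15 UTC ≤ query < +∞
11·60 + 55 + 690 = 1405 min
1405 = 0·1440 + 1405; 1405 = 23·60 + 25 → 23:25, same day
→ 2025-06-15 23:25 XWT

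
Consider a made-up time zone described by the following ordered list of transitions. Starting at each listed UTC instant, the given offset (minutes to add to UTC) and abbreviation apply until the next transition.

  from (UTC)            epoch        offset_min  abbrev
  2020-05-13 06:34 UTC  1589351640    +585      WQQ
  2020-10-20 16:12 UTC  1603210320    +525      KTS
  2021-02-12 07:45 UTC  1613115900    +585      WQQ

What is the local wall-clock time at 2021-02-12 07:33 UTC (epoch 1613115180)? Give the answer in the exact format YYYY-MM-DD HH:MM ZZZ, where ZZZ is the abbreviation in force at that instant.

2021-02-12 16:18 KTS

Query: 2021-02-12 07:33 UTC
Rule 2/3 (KTS, +08:45): 2020-10-20 16:12 UTC ≤ query < 2021-02-12 07:45 UTC
7·60 + 33 + 525 = 978 min
978 = 0·1440 + 978; 978 = 16·60 + 18 → 16:18, same day
→ 2021-02-12 16:18 KTS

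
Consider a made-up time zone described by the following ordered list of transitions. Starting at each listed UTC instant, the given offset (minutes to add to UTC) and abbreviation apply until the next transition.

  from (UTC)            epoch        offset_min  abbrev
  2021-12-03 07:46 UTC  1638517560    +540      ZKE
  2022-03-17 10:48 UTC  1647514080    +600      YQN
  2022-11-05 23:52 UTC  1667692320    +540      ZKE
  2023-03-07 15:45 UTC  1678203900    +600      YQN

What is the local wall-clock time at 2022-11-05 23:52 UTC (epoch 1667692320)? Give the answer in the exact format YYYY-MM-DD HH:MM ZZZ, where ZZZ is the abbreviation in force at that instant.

2022-11-06 08:52 ZKE

Query: 2022-11-05 23:52 UTC
Rule 3/4 (ZKE, +09:00): 2022-11-05 23:52 UTC ≤ query < 2023-03-07 15:45 UTC
23·60 + 52 + 540 = 1972 min
1972 = 1·1440 + 532; 532 = 8·60 + 52 → 08:52, 2022-11-05 + 1 day = 2022-11-06
→ 2022-11-06 08:52 ZKE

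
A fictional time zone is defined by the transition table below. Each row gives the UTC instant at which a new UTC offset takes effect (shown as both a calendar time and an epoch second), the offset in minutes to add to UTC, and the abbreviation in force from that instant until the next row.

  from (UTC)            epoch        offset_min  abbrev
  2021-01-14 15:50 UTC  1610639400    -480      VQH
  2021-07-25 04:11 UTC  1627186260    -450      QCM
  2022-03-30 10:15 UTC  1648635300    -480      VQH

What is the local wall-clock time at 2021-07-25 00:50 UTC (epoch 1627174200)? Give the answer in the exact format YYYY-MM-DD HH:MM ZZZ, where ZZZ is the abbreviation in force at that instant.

2021-07-24 16:50 VQH

Query: 2021-07-25 00:50 UTC
Rule 1/3 (VQH, -08:00): 2021-01-14 15:50 UTC ≤ query < 2021-07-25 04:11 UTC
0·60 + 50 - 480 = -430 min
-430 = -1·1440 + 1010; 1010 = 16·60 + 50 → 16:50, 2021-07-25 - 1 day = 2021-07-24
→ 2021-07-24 16:50 VQH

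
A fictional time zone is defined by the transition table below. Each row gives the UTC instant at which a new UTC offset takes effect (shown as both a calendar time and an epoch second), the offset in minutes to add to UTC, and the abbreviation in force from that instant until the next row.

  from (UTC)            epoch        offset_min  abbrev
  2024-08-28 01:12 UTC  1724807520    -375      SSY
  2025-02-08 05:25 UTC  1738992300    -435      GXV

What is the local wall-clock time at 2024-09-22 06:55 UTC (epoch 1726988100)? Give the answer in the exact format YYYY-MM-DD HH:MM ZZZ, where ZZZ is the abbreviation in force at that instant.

2024-09-22 00:40 SSY

Query: 2024-09-22 06:55 UTC
Rule 1/2 (SSY, -06:15): 2024-08-28 01:12 UTC ≤ query < 2025-02-08 05:25 UTC
6·60 + 55 - 375 = 40 min
40 = 0·1440 + 40; 40 = 0·60 + 40 → 00:40, same day
→ 2024-09-22 00:40 SSY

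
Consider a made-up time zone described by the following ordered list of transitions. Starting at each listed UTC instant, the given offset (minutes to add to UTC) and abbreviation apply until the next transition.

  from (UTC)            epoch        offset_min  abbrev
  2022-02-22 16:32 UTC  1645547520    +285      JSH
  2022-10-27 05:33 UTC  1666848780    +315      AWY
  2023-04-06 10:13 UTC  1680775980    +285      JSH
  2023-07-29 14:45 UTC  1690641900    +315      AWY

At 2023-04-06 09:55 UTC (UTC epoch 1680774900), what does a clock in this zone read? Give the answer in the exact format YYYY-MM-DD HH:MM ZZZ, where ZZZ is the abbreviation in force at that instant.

Query: 2023-04-06 09:55 UTC
Rule 2/4 (AWY, +05:15): 2022-10-27 05:33 UTC ≤ query < 2023-04-06 10:13 UTC
9·60 + 55 + 315 = 910 min
910 = 0·1440 + 910; 910 = 15·60 + 10 → 15:10, same day
→ 2023-04-06 15:10 AWY

2023-04-06 15:10 AWY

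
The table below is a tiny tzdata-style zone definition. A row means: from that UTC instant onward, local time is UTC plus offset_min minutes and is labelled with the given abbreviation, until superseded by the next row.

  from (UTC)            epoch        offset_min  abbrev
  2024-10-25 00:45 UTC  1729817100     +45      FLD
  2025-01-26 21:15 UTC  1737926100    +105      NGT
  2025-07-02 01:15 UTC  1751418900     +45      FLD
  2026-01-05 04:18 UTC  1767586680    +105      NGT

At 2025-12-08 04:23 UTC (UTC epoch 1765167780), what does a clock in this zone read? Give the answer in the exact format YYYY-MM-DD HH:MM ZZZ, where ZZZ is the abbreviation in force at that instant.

Query: 2025-12-08 04:23 UTC
Rule 3/4 (FLD, +00:45): 2025-07-02 01:15 UTC ≤ query < 2026-01-05 04:18 UTC
4·60 + 23 + 45 = 308 min
308 = 0·1440 + 308; 308 = 5·60 + 8 → 05:08, same day
→ 2025-12-08 05:08 FLD

2025-12-08 05:08 FLD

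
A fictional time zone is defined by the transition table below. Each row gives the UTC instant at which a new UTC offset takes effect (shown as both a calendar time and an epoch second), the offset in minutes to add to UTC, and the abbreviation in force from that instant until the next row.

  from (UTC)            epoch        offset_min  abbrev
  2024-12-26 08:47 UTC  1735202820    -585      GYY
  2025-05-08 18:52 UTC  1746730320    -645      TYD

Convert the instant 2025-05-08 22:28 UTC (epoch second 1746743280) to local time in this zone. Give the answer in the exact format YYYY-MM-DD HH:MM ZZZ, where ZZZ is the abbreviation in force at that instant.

2025-05-08 11:43 TYD

Query: 2025-05-08 22:28 UTC
Rule 2/2 (TYD, -10:45): 2025-05-08 18:52 UTC ≤ query < +∞
22·60 + 28 - 645 = 703 min
703 = 0·1440 + 703; 703 = 11·60 + 43 → 11:43, same day
→ 2025-05-08 11:43 TYD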